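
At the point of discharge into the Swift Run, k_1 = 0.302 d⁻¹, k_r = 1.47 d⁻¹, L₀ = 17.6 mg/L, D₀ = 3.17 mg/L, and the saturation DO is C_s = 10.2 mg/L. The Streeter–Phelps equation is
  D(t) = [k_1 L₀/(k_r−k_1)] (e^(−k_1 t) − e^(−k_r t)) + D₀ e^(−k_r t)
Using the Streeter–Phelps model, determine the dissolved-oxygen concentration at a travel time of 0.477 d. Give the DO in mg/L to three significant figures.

DO ≈ 6.94 mg/L

k_1 L₀/(k_r−k_1) = 0.302×17.6/(1.47−0.302) = 5.315/1.168 = 4.551 mg/L.
e^(−k_1 t) = e^(−0.302×0.4770) = 0.8658; e^(−k_r t) = e^(−1.47×0.4770) = 0.4960.
D = 4.551 × (0.8658 − 0.4960) + 3.17 × 0.4960 = 1.683 + 1.572 = 3.255 mg/L.
DO = C_s − D = 10.2 − 3.255 = 6.945 mg/L.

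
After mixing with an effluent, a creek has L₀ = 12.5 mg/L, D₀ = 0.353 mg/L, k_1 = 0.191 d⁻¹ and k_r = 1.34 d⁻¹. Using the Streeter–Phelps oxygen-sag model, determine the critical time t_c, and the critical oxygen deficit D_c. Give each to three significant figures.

t_c ≈ 1.53 d; D_c ≈ 1.33 mg/L

At the critical point dD/dt = 0, so k_1 L₀ e^(−k_1 t) = k_r D. Substituting D(t) from the Streeter–Phelps equation and solving for t gives
t_c = ln[(k_r/k_1)(1 − D₀(k_r−k_1)/(k_1 L₀))] / (k_r−k_1).
Here k_r−k_1 = 1.149 d⁻¹ and 1 − D₀(k_r−k_1)/(k_1 L₀) = 1 − 0.353×1.149/(0.191×12.5) = 0.8301, so
t_c = ln(7.016 × 0.8301) / 1.149 = 1.762 / 1.149 = 1.533 d.
D_c = (k_1/k_r) L₀ e^(−k_1 t_c) = (0.191/1.34) × 12.5 × e^(−0.191×1.533) = 0.1425 × 12.5 × 0.7461 = 1.329 mg/L.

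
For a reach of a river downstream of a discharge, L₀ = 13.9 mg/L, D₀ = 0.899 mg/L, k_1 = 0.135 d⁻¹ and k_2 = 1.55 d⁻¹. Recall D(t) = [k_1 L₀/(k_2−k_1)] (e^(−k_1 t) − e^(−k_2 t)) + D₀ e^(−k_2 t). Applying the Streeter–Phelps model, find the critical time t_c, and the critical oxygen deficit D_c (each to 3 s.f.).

With k_2/k_1 = 11.48 and 1 − D₀(k_2−k_1)/(k_1 L₀) = 0.3221,
t_c = ln(11.48 × 0.3221) / (1.55 − 0.135) = ln(3.698) / 1.415 = 1.308/1.415 = 0.9243 d.
D_c = (k_1/k_2) L₀ e^(−k_1 t_c) = (0.135/1.55) × 13.9 × e^(−0.135×0.9243) = 0.08710 × 13.9 × 0.8827 = 1.069 mg/L.

t_c ≈ 0.924 d; D_c ≈ 1.07 mg/L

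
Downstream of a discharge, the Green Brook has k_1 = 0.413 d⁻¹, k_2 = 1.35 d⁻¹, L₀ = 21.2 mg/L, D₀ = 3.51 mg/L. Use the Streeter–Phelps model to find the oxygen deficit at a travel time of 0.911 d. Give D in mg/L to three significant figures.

D ≈ 4.71 mg/L

k_1 L₀/(k_2−k_1) = 0.413×21.2/(1.35−0.413) = 8.756/0.9370 = 9.344 mg/L.
e^(−k_1 t) = e^(−0.413×0.9110) = 0.6864; e^(−k_2 t) = e^(−1.35×0.9110) = 0.2923.
D = 9.344 × (0.6864 − 0.2923) + 3.51 × 0.2923 = 3.683 + 1.026 = 4.709 mg/L.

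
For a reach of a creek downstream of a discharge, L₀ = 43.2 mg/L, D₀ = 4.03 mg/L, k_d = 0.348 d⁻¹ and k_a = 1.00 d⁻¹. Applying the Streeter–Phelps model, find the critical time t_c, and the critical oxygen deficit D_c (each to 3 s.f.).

At the critical point dD/dt = 0, so k_d L₀ e^(−k_d t) = k_a D. Substituting D(t) from the Streeter–Phelps equation and solving for t gives
t_c = ln[(k_a/k_d)(1 − D₀(k_a−k_d)/(k_d L₀))] / (k_a−k_d).
Here k_a−k_d = 0.6520 d⁻¹ and 1 − D₀(k_a−k_d)/(k_d L₀) = 1 − 4.03×0.6520/(0.348×43.2) = 0.8252, so
t_c = ln(2.874 × 0.8252) / 0.6520 = 0.8634 / 0.6520 = 1.324 d.
L(t_c) = L₀ e^(−k_d t_c) = 43.2 × 0.6307 = 27.25 mg/L, and at the critical point k_a D_c = k_d L, so D_c = (0.348/1.00) × 27.25 = 9.482 mg/L.

t_c ≈ 1.32 d; D_c ≈ 9.48 mg/L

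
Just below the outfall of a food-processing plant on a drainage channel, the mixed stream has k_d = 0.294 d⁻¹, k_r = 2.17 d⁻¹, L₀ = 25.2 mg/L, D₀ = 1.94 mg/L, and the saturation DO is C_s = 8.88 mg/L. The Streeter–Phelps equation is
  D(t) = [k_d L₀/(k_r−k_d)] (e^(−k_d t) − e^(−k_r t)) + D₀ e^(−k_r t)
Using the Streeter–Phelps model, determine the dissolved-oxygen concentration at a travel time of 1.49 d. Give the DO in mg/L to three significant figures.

k_d L₀/(k_r−k_d) = 0.294×25.2/(2.17−0.294) = 7.409/1.876 = 3.949 mg/L.
e^(−k_d t) = e^(−0.294×1.490) = 0.6453; e^(−k_r t) = e^(−2.17×1.490) = 0.03943.
D = 3.949 × (0.6453 − 0.03943) + 1.94 × 0.03943 = 2.393 + 0.07649 = 2.469 mg/L.
DO = C_s − D = 8.88 − 2.469 = 6.411 mg/L.

DO ≈ 6.41 mg/L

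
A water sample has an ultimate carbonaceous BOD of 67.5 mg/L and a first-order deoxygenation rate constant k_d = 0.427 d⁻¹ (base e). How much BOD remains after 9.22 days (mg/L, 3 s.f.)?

L_t = L₀ e^(−k_d t) = 67.5 × e^(−0.427×9.22) = 67.5 × 0.01951 = 1.317 mg/L.

L ≈ 1.32 mg/L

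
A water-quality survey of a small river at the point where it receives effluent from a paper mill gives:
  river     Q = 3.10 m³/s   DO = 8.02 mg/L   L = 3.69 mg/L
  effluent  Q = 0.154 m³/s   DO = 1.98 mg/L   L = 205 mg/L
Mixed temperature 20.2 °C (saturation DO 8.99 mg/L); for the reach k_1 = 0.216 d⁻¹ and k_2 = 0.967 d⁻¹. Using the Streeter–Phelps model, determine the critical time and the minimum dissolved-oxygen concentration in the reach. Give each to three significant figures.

Mixed DO = (3.10×8.02 + 0.154×1.98)/(3.10+0.154) = 25.17/3.254 = 7.734 mg/L.
Mixed L₀ = (3.10×3.69 + 0.154×205)/(3.254) = 43.01/3.254 = 13.22 mg/L.
Initial deficit D₀ = C_s − DO₀ = 8.99 − 7.734 = 1.256 mg/L.
t_c = (1/0.7510) ln[(0.967/0.216)(1 − 1.256×0.7510/(0.216×13.22))] = 1.332 × ln(2.998) = 1.462 d.
D_c = (0.216/0.967) × 13.22 × e^(−0.216×1.462) = 0.2234 × 13.22 × 0.7292 = 2.153 mg/L.
Minimum DO = 8.99 − 2.153 = 6.837 mg/L.

t_c ≈ 1.46 d; minimum DO ≈ 6.84 mg/L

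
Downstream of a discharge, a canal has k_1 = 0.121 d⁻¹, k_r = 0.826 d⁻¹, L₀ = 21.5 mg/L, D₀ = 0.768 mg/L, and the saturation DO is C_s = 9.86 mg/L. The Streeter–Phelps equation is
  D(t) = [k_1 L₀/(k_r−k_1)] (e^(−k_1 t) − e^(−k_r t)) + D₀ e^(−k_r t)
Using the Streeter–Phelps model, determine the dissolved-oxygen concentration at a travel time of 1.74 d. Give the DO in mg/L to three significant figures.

k_1 L₀/(k_r−k_1) = 0.121×21.5/(0.826−0.121) = 2.601/0.7050 = 3.690 mg/L.
e^(−k_1 t) = e^(−0.121×1.740) = 0.8101; e^(−k_r t) = e^(−0.826×1.740) = 0.2376.
D = 3.690 × (0.8101 − 0.2376) + 0.768 × 0.2376 = 2.113 + 0.1825 = 2.295 mg/L.
DO = C_s − D = 9.86 − 2.295 = 7.565 mg/L.

DO ≈ 7.56 mg/L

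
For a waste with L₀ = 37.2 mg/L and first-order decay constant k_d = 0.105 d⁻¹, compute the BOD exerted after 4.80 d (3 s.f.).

y_t = L₀(1 − e^(−k_d t)) = 37.2 × (1 − e^(−0.105×4.80))
= 37.2 × (1 − 0.6041) = 37.2 × 0.3959 = 14.73 mg/L.

y ≈ 14.7 mg/L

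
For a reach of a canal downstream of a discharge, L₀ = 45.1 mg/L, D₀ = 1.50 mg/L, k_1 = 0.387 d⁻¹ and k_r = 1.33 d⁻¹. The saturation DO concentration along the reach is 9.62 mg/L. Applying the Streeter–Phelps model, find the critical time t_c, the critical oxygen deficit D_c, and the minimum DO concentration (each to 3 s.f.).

t_c ≈ 1.22 d; D_c ≈ 8.19 mg/L; min DO ≈ 1.43 mg/L

At the critical point dD/dt = 0, so k_1 L₀ e^(−k_1 t) = k_r D. Substituting D(t) from the Streeter–Phelps equation and solving for t gives
t_c = ln[(k_r/k_1)(1 − D₀(k_r−k_1)/(k_1 L₀))] / (k_r−k_1).
Here k_r−k_1 = 0.9430 d⁻¹ and 1 − D₀(k_r−k_1)/(k_1 L₀) = 1 − 1.50×0.9430/(0.387×45.1) = 0.9190, so
t_c = ln(3.437 × 0.9190) / 0.9430 = 1.150 / 0.9430 = 1.220 d.
L(t_c) = L₀ e^(−k_1 t_c) = 45.1 × 0.6238 = 28.13 mg/L, and at the critical point k_r D_c = k_1 L, so D_c = (0.387/1.33) × 28.13 = 8.186 mg/L.
Minimum DO = C_s − D_c = 9.62 − 8.186 = 1.434 mg/L.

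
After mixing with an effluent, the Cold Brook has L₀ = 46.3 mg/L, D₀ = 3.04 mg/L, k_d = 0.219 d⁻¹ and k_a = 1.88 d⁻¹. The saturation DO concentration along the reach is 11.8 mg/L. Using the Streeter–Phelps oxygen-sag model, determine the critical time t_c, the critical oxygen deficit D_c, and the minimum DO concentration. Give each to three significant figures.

t_c ≈ 0.879 d; D_c ≈ 4.45 mg/L; min DO ≈ 7.35 mg/L

With k_a/k_d = 8.584 and 1 − D₀(k_a−k_d)/(k_d L₀) = 0.5020,
t_c = ln(8.584 × 0.5020) / (1.88 − 0.219) = ln(4.310) / 1.661 = 1.461/1.661 = 0.8795 d.
D_c = (k_d/k_a) L₀ e^(−k_d t_c) = (0.219/1.88) × 46.3 × e^(−0.219×0.8795) = 0.1165 × 46.3 × 0.8248 = 4.449 mg/L.
Minimum DO = C_s − D_c = 11.8 − 4.449 = 7.351 mg/L.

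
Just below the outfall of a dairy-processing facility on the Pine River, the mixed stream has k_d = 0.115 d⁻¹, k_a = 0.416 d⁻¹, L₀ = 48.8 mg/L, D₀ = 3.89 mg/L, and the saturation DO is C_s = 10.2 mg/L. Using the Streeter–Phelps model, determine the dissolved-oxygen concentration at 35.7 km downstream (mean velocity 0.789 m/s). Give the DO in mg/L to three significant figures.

Travel time t = x/v = 35.7 km / (0.789 m/s) = 35700 m / 0.789 m/s = 45250 s = 0.5237 d.
k_d L₀/(k_a−k_d) = 0.115×48.8/(0.416−0.115) = 5.612/0.3010 = 18.64 mg/L.
e^(−k_d t) = e^(−0.115×0.5237) = 0.9416; e^(−k_a t) = e^(−0.416×0.5237) = 0.8042.
D = 18.64 × (0.9416 − 0.8042) + 3.89 × 0.8042 = 2.560 + 3.128 = 5.689 mg/L.
DO = C_s − D = 10.2 − 5.689 = 4.511 mg/L.

DO ≈ 4.51 mg/L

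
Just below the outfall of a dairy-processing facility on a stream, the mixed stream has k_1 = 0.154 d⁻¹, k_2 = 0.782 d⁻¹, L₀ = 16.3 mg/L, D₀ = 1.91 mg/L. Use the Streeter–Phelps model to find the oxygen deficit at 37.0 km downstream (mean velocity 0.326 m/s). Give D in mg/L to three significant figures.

D ≈ 2.52 mg/L

Travel time t = x/v = 37.0 km / (0.326 m/s) = 37000 m / 0.326 m/s = 113500 s = 1.314 d.
k_1 L₀/(k_2−k_1) = 0.154×16.3/(0.782−0.154) = 2.510/0.6280 = 3.997 mg/L.
e^(−k_1 t) = e^(−0.154×1.314) = 0.8169; e^(−k_2 t) = e^(−0.782×1.314) = 0.3580.
D = 3.997 × (0.8169 − 0.3580) + 1.91 × 0.3580 = 1.834 + 0.6838 = 2.518 mg/L.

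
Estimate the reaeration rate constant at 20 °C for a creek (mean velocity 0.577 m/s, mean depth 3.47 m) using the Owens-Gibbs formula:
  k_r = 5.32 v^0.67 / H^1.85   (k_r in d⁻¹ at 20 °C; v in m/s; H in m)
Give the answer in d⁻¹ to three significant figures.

k_r ≈ 0.368 d⁻¹

k_r = 5.32 × 0.577^0.67 / 3.47^1.85 = 5.32 × 0.6918 / 9.991 = 0.3684 d⁻¹.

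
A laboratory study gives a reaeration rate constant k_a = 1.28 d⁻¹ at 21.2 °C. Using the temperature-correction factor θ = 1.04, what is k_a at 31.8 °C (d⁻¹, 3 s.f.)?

k_a(T₂) = k_a(T₁) · θ^(T₂−T₁) = 1.28 × 1.04^(31.8−21.2)
= 1.28 × 1.04^10.6 = 1.28 × 1.515 = 1.940 d⁻¹.

k_a ≈ 1.94 d⁻¹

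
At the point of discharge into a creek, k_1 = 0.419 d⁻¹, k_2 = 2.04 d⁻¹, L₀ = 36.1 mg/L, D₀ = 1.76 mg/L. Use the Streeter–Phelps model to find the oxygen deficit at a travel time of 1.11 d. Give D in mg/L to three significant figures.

k_1 L₀/(k_2−k_1) = 0.419×36.1/(2.04−0.419) = 15.13/1.621 = 9.331 mg/L.
e^(−k_1 t) = e^(−0.419×1.110) = 0.6281; e^(−k_2 t) = e^(−2.04×1.110) = 0.1039.
D = 9.331 × (0.6281 − 0.1039) + 1.76 × 0.1039 = 4.891 + 0.1829 = 5.074 mg/L.

D ≈ 5.07 mg/L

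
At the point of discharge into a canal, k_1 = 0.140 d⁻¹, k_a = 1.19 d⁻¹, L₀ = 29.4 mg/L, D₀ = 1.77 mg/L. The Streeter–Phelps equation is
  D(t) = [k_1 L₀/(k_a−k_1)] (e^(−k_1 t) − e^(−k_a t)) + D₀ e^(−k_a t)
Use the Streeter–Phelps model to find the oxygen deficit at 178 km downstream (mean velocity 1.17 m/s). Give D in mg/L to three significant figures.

Travel time t = x/v = 178 km / (1.17 m/s) = 178000 m / 1.17 m/s = 152100 s = 1.761 d.
k_1 L₀/(k_a−k_1) = 0.140×29.4/(1.19−0.140) = 4.116/1.050 = 3.920 mg/L.
e^(−k_1 t) = e^(−0.140×1.761) = 0.7815; e^(−k_a t) = e^(−1.19×1.761) = 0.1230.
D = 3.920 × (0.7815 − 0.1230) + 1.77 × 0.1230 = 2.581 + 0.2177 = 2.799 mg/L.

D ≈ 2.80 mg/L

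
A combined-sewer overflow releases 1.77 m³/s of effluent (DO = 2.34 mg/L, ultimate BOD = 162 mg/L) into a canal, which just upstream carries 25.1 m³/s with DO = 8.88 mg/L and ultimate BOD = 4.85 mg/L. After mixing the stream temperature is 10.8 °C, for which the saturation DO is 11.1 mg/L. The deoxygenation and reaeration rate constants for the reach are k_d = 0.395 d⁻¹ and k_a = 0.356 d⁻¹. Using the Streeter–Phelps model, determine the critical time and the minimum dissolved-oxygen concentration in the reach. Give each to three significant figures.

t_c ≈ 2.23 d; minimum DO ≈ 4.10 mg/L

Mixed DO = (25.1×8.88 + 1.77×2.34)/(25.1+1.77) = 227.0/26.87 = 8.449 mg/L.
Mixed L₀ = (25.1×4.85 + 1.77×162)/(26.87) = 408.5/26.87 = 15.20 mg/L.
Initial deficit D₀ = C_s − DO₀ = 11.1 − 8.449 = 2.651 mg/L.
t_c = (1/-0.03900) ln[(0.356/0.395)(1 − 2.651×-0.03900/(0.395×15.20))] = -25.64 × ln(0.9168) = 2.228 d.
D_c = (0.395/0.356) × 15.20 × e^(−0.395×2.228) = 1.110 × 15.20 × 0.4148 = 6.996 mg/L.
Minimum DO = 11.1 − 6.996 = 4.104 mg/L.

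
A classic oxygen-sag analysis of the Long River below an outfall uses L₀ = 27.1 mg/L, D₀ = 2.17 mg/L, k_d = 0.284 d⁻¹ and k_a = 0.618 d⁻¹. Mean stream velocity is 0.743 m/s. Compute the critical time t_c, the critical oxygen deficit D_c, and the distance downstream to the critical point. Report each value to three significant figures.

t_c ≈ 2.03 d; D_c ≈ 6.99 mg/L; x_c ≈ 130 km

t_c = [1/(k_a−k_d)] ln[(k_a/k_d)(1 − D₀(k_a−k_d)/(k_d L₀))]
= [1/(0.618−0.284)] ln[(0.618/0.284)(1 − 2.17×0.3340/(0.284×27.1))]
= (1/0.3340) ln[2.176 × 0.9058] = 2.994 × ln(1.971) = 2.994 × 0.6786 = 2.032 d.
L(t_c) = L₀ e^(−k_d t_c) = 27.1 × 0.5616 = 15.22 mg/L, and at the critical point k_a D_c = k_d L, so D_c = (0.284/0.618) × 15.22 = 6.994 mg/L.
x_c = v t_c = 0.743 m/s × 2.032 d × 86400 s/d = 130400 m ≈ 130 km.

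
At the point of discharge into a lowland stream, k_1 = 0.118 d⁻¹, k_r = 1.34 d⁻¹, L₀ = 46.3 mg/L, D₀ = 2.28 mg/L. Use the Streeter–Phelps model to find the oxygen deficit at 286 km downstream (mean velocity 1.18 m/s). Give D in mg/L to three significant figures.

D ≈ 3.16 mg/L

Travel time t = x/v = 286 km / (1.18 m/s) = 286000 m / 1.18 m/s = 242400 s = 2.805 d.
k_1 L₀/(k_r−k_1) = 0.118×46.3/(1.34−0.118) = 5.463/1.222 = 4.471 mg/L.
e^(−k_1 t) = e^(−0.118×2.805) = 0.7182; e^(−k_r t) = e^(−1.34×2.805) = 0.02331.
D = 4.471 × (0.7182 − 0.02331) + 2.28 × 0.02331 = 3.107 + 0.05314 = 3.160 mg/L.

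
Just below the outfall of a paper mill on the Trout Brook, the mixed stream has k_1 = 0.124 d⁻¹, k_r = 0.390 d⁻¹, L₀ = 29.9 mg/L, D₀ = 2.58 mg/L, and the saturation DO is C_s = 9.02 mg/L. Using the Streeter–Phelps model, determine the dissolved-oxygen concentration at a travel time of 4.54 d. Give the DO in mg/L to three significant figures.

k_1 L₀/(k_r−k_1) = 0.124×29.9/(0.390−0.124) = 3.708/0.2660 = 13.94 mg/L.
e^(−k_1 t) = e^(−0.124×4.540) = 0.5695; e^(−k_r t) = e^(−0.390×4.540) = 0.1702.
D = 13.94 × (0.5695 − 0.1702) + 2.58 × 0.1702 = 5.565 + 0.4392 = 6.005 mg/L.
DO = C_s − D = 9.02 − 6.005 = 3.015 mg/L.

DO ≈ 3.02 mg/L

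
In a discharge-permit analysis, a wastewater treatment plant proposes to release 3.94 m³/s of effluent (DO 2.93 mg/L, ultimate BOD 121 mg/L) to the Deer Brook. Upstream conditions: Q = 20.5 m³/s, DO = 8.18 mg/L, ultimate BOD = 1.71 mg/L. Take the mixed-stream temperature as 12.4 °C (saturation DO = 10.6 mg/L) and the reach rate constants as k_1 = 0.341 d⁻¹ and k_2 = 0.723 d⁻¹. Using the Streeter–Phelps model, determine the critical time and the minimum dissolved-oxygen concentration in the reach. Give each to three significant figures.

t_c ≈ 1.46 d; minimum DO ≈ 4.61 mg/L

Mixed DO = (20.5×8.18 + 3.94×2.93)/(20.5+3.94) = 179.2/24.44 = 7.334 mg/L.
Mixed L₀ = (20.5×1.71 + 3.94×121)/(24.44) = 511.8/24.44 = 20.94 mg/L.
Initial deficit D₀ = C_s − DO₀ = 10.6 − 7.334 = 3.266 mg/L.
t_c = (1/0.3820) ln[(0.723/0.341)(1 − 3.266×0.3820/(0.341×20.94))] = 2.618 × ln(1.750) = 1.465 d.
D_c = (0.341/0.723) × 20.94 × e^(−0.341×1.465) = 0.4716 × 20.94 × 0.6069 = 5.994 mg/L.
Minimum DO = 10.6 − 5.994 = 4.606 mg/L.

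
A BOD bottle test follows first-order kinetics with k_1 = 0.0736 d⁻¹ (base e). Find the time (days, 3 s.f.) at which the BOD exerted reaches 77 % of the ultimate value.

y/L₀ = 1 − e^(−k_1 t) = 0.77 ⇒ e^(−k_1 t) = 0.230
t = −ln(0.230) / 0.0736 = 1.470 / 0.0736 = 19.97 d.

t ≈ 20.0 d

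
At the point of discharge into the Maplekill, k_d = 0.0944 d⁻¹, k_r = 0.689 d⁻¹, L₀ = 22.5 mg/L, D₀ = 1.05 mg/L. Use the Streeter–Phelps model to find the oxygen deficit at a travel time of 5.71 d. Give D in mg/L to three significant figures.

k_d L₀/(k_r−k_d) = 0.0944×22.5/(0.689−0.0944) = 2.124/0.5946 = 3.572 mg/L.
e^(−k_d t) = e^(−0.0944×5.710) = 0.5833; e^(−k_r t) = e^(−0.689×5.710) = 0.01956.
D = 3.572 × (0.5833 − 0.01956) + 1.05 × 0.01956 = 2.014 + 0.02054 = 2.034 mg/L.

D ≈ 2.03 mg/L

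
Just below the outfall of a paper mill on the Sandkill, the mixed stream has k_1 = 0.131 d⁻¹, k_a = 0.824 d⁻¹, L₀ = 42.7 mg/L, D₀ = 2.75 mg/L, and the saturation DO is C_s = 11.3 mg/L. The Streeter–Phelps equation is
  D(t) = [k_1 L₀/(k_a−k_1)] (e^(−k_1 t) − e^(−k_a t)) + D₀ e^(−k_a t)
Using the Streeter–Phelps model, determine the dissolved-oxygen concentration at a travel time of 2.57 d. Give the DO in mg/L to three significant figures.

k_1 L₀/(k_a−k_1) = 0.131×42.7/(0.824−0.131) = 5.594/0.6930 = 8.072 mg/L.
e^(−k_1 t) = e^(−0.131×2.570) = 0.7141; e^(−k_a t) = e^(−0.824×2.570) = 0.1203.
D = 8.072 × (0.7141 − 0.1203) + 2.75 × 0.1203 = 4.793 + 0.3309 = 5.124 mg/L.
DO = C_s − D = 11.3 − 5.124 = 6.176 mg/L.

DO ≈ 6.18 mg/L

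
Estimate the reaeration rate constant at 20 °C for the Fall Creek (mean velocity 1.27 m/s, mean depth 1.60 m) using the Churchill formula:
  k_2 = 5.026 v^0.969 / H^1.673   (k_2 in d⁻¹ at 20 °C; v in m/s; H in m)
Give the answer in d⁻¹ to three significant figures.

k_2 ≈ 2.89 d⁻¹

k_2 = 5.026 × 1.27^0.969 / 1.60^1.673 = 5.026 × 1.261 / 2.195 = 2.886 d⁻¹.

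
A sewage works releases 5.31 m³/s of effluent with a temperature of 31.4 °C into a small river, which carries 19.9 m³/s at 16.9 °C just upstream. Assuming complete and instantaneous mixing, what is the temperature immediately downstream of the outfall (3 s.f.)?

Flow-weighted mixing: C = (Q_r C_r + Q_w C_w)/(Q_r + Q_w)
= (19.9×16.9 + 5.31×31.4)/(19.9 + 5.31) = 503.0/25.21 = 19.95 °C.

20.0 °C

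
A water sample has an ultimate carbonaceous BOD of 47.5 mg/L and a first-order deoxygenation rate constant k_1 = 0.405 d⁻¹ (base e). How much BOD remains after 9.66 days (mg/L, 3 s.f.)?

L_t = L₀ e^(−k_1 t) = 47.5 × e^(−0.405×9.66) = 47.5 × 0.01999 = 0.9497 mg/L.

L ≈ 0.950 mg/L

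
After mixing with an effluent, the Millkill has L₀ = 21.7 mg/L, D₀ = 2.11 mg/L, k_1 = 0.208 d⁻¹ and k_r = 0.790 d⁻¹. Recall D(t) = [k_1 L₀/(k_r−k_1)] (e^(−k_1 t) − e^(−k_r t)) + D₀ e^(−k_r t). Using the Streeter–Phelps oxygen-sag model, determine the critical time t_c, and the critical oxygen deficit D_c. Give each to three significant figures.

t_c = [1/(k_r−k_1)] ln[(k_r/k_1)(1 − D₀(k_r−k_1)/(k_1 L₀))]
= [1/(0.790−0.208)] ln[(0.790/0.208)(1 − 2.11×0.5820/(0.208×21.7))]
= (1/0.5820) ln[3.798 × 0.7279] = 1.718 × ln(2.765) = 1.718 × 1.017 = 1.747 d.
D_c = (k_1/k_r) L₀ e^(−k_1 t_c) = (0.208/0.790) × 21.7 × e^(−0.208×1.747) = 0.2633 × 21.7 × 0.6953 = 3.972 mg/L.

t_c ≈ 1.75 d; D_c ≈ 3.97 mg/L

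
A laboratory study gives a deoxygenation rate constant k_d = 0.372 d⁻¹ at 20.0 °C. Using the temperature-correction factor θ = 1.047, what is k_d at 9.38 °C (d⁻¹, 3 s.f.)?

k_d(T₂) = k_d(T₁) · θ^(T₂−T₁) = 0.372 × 1.047^(9.38−20.0)
= 0.372 × 1.047^-10.6 = 0.372 × 0.6140 = 0.2284 d⁻¹.

k_d ≈ 0.228 d⁻¹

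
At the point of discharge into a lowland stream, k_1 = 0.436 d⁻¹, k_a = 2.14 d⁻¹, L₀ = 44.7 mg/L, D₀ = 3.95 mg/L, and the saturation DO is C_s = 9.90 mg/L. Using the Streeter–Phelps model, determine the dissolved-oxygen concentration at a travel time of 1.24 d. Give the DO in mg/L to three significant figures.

k_1 L₀/(k_a−k_1) = 0.436×44.7/(2.14−0.436) = 19.49/1.704 = 11.44 mg/L.
e^(−k_1 t) = e^(−0.436×1.240) = 0.5824; e^(−k_a t) = e^(−2.14×1.240) = 0.07040.
D = 11.44 × (0.5824 − 0.07040) + 3.95 × 0.07040 = 5.856 + 0.2781 = 6.134 mg/L.
DO = C_s − D = 9.90 − 6.134 = 3.766 mg/L.

DO ≈ 3.77 mg/L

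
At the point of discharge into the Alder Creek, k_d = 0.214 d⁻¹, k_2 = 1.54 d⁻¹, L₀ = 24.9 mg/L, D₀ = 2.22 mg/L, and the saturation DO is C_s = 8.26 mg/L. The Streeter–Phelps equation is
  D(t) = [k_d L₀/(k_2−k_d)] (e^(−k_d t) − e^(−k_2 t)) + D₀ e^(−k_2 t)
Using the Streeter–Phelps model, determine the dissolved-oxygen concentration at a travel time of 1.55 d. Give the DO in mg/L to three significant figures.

DO ≈ 5.54 mg/L

k_d L₀/(k_2−k_d) = 0.214×24.9/(1.54−0.214) = 5.329/1.326 = 4.019 mg/L.
e^(−k_d t) = e^(−0.214×1.550) = 0.7177; e^(−k_2 t) = e^(−1.54×1.550) = 0.09190.
D = 4.019 × (0.7177 − 0.09190) + 2.22 × 0.09190 = 2.515 + 0.2040 = 2.719 mg/L.
DO = C_s − D = 8.26 − 2.719 = 5.541 mg/L.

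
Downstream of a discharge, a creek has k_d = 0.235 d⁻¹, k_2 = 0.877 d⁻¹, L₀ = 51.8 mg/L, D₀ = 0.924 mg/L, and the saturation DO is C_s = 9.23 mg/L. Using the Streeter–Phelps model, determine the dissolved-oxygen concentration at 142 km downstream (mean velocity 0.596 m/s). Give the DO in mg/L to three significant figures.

Travel time t = x/v = 142 km / (0.596 m/s) = 142000 m / 0.596 m/s = 238300 s = 2.758 d.
k_d L₀/(k_2−k_d) = 0.235×51.8/(0.877−0.235) = 12.17/0.6420 = 18.96 mg/L.
e^(−k_d t) = e^(−0.235×2.758) = 0.5231; e^(−k_2 t) = e^(−0.877×2.758) = 0.08906.
D = 18.96 × (0.5231 − 0.08906) + 0.924 × 0.08906 = 8.229 + 0.08230 = 8.312 mg/L.
DO = C_s − D = 9.23 − 8.312 = 0.9184 mg/L.

DO ≈ 0.918 mg/L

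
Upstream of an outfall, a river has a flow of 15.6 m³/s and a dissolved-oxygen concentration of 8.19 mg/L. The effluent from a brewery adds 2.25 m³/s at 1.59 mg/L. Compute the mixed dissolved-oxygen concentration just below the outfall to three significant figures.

7.36 mg/L

Flow-weighted mixing: C = (Q_r C_r + Q_w C_w)/(Q_r + Q_w)
= (15.6×8.19 + 2.25×1.59)/(15.6 + 2.25) = 131.3/17.85 = 7.358 mg/L.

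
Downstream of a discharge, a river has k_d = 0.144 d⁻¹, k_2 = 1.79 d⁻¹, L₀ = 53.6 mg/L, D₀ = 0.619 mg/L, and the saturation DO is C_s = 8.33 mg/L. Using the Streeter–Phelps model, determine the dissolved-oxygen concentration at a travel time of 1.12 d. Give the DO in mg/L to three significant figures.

k_d L₀/(k_2−k_d) = 0.144×53.6/(1.79−0.144) = 7.718/1.646 = 4.689 mg/L.
e^(−k_d t) = e^(−0.144×1.120) = 0.8511; e^(−k_2 t) = e^(−1.79×1.120) = 0.1347.
D = 4.689 × (0.8511 − 0.1347) + 0.619 × 0.1347 = 3.359 + 0.08337 = 3.443 mg/L.
DO = C_s − D = 8.33 − 3.443 = 4.887 mg/L.

DO ≈ 4.89 mg/L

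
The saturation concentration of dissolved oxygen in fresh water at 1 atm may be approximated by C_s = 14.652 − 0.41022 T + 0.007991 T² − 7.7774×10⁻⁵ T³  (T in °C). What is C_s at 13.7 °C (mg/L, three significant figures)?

C_s ≈ 10.3 mg/L

C_s = 14.652 − 0.41022×13.7 + 0.007991×13.7² − 7.7774×10⁻⁵×13.7³ = 10.33 mg/L.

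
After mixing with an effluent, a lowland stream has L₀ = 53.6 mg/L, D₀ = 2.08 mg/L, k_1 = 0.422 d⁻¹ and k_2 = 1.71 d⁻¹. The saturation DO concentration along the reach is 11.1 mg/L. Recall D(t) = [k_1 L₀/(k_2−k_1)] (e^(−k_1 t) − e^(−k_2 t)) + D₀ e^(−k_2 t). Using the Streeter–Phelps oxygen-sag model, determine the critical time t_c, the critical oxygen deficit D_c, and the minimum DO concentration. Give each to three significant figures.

With k_2/k_1 = 4.052 and 1 − D₀(k_2−k_1)/(k_1 L₀) = 0.8816,
t_c = ln(4.052 × 0.8816) / (1.71 − 0.422) = ln(3.572) / 1.288 = 1.273/1.288 = 0.9885 d.
L(t_c) = L₀ e^(−k_1 t_c) = 53.6 × 0.6589 = 35.32 mg/L, and at the critical point k_2 D_c = k_1 L, so D_c = (0.422/1.71) × 35.32 = 8.716 mg/L.
Minimum DO = C_s − D_c = 11.1 − 8.716 = 2.384 mg/L.

t_c ≈ 0.988 d; D_c ≈ 8.72 mg/L; min DO ≈ 2.38 mg/L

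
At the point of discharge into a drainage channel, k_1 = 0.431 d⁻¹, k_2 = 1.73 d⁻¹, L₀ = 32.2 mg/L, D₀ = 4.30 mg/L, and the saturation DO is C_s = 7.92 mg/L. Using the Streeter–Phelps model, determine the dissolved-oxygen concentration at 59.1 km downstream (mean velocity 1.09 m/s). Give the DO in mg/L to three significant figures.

DO ≈ 1.92 mg/L

Travel time t = x/v = 59.1 km / (1.09 m/s) = 59100 m / 1.09 m/s = 54220 s = 0.6275 d.
k_1 L₀/(k_2−k_1) = 0.431×32.2/(1.73−0.431) = 13.88/1.299 = 10.68 mg/L.
e^(−k_1 t) = e^(−0.431×0.6275) = 0.7630; e^(−k_2 t) = e^(−1.73×0.6275) = 0.3377.
D = 10.68 × (0.7630 − 0.3377) + 4.30 × 0.3377 = 4.544 + 1.452 = 5.996 mg/L.
DO = C_s − D = 7.92 − 5.996 = 1.924 mg/L.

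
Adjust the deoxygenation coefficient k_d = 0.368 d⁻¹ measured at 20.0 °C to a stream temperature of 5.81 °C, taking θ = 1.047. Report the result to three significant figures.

k_d(T₂) = k_d(T₁) · θ^(T₂−T₁) = 0.368 × 1.047^(5.81−20.0)
= 0.368 × 1.047^-14.2 = 0.368 × 0.5211 = 0.1918 d⁻¹.

k_d ≈ 0.192 d⁻¹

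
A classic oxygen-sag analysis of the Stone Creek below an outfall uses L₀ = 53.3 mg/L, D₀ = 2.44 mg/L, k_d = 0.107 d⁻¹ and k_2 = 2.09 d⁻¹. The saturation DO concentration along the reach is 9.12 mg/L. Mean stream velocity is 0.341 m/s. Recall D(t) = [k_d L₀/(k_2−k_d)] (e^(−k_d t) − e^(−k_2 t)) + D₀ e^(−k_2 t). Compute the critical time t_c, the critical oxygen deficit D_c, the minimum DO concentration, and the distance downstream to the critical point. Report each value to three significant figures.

t_c ≈ 0.547 d; D_c ≈ 2.57 mg/L; min DO ≈ 6.55 mg/L; x_c ≈ 16.1 km

t_c = [1/(k_2−k_d)] ln[(k_2/k_d)(1 − D₀(k_2−k_d)/(k_d L₀))]
= [1/(2.09−0.107)] ln[(2.09/0.107)(1 − 2.44×1.983/(0.107×53.3))]
= (1/1.983) ln[19.53 × 0.1516] = 0.5043 × ln(2.961) = 0.5043 × 1.086 = 0.5474 d.
D_c = (k_d/k_2) L₀ e^(−k_d t_c) = (0.107/2.09) × 53.3 × e^(−0.107×0.5474) = 0.05120 × 53.3 × 0.9431 = 2.574 mg/L.
Minimum DO = C_s − D_c = 9.12 − 2.574 = 6.546 mg/L.
x_c = v t_c = 0.341 m/s × 0.5474 d × 86400 s/d = 16130 m ≈ 16.1 km.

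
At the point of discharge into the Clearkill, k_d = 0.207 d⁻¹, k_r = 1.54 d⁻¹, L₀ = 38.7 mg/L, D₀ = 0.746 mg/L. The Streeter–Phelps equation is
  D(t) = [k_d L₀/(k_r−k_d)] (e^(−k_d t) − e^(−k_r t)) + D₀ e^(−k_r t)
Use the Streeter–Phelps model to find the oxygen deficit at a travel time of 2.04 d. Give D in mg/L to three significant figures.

k_d L₀/(k_r−k_d) = 0.207×38.7/(1.54−0.207) = 8.011/1.333 = 6.010 mg/L.
e^(−k_d t) = e^(−0.207×2.040) = 0.6556; e^(−k_r t) = e^(−1.54×2.040) = 0.04321.
D = 6.010 × (0.6556 − 0.04321) + 0.746 × 0.04321 = 3.680 + 0.03224 = 3.712 mg/L.

D ≈ 3.71 mg/L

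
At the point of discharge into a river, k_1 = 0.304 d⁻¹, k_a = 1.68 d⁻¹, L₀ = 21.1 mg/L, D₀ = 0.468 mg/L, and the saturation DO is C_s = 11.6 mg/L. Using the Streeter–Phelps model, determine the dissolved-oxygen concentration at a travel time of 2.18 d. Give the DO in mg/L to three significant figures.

k_1 L₀/(k_a−k_1) = 0.304×21.1/(1.68−0.304) = 6.414/1.376 = 4.662 mg/L.
e^(−k_1 t) = e^(−0.304×2.180) = 0.5154; e^(−k_a t) = e^(−1.68×2.180) = 0.02567.
D = 4.662 × (0.5154 − 0.02567) + 0.468 × 0.02567 = 2.283 + 0.01201 = 2.295 mg/L.
DO = C_s − D = 11.6 − 2.295 = 9.305 mg/L.

DO ≈ 9.30 mg/L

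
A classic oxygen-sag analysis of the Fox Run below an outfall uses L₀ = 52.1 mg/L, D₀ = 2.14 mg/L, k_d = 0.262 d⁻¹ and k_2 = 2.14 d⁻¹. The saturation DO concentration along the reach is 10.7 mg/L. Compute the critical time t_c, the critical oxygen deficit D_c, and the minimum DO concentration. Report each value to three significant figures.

With k_2/k_d = 8.168 and 1 − D₀(k_2−k_d)/(k_d L₀) = 0.7056,
t_c = ln(8.168 × 0.7056) / (2.14 − 0.262) = ln(5.763) / 1.878 = 1.751/1.878 = 0.9326 d.
L(t_c) = L₀ e^(−k_d t_c) = 52.1 × 0.7832 = 40.81 mg/L, and at the critical point k_2 D_c = k_d L, so D_c = (0.262/2.14) × 40.81 = 4.996 mg/L.
Minimum DO = C_s − D_c = 10.7 − 4.996 = 5.704 mg/L.

t_c ≈ 0.933 d; D_c ≈ 5.00 mg/L; min DO ≈ 5.70 mg/L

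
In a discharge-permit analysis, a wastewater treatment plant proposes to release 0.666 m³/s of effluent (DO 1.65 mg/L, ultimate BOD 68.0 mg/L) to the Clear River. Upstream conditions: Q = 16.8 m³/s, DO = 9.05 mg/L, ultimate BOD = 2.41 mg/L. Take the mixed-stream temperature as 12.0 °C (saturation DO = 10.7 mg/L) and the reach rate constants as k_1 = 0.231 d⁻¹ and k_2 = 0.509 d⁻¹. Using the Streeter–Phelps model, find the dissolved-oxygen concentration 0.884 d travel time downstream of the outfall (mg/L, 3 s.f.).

Mixed DO = (16.8×9.05 + 0.666×1.65)/(16.8+0.666) = 153.1/17.47 = 8.768 mg/L.
Mixed L₀ = (16.8×2.41 + 0.666×68.0)/(17.47) = 85.78/17.47 = 4.911 mg/L.
Initial deficit D₀ = C_s − DO₀ = 10.7 − 8.768 = 1.932 mg/L.
D(0.884) = [0.231×4.911/(0.509−0.231)](e^(−0.231×0.884) − e^(−0.509×0.884)) + 1.932 e^(−0.509×0.884)
= 4.081 × (0.8153 − 0.6377) + 1.932 × 0.6377 = 1.957 mg/L.
DO = 10.7 − 1.957 = 8.743 mg/L.

DO ≈ 8.74 mg/L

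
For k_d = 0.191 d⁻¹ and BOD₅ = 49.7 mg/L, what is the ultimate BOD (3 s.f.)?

L₀ ≈ 80.8 mg/L

BOD₅ = L₀(1 − e^(−5k_d)) ⇒ L₀ = BOD₅ / (1 − e^(−5×0.191))
= 49.7 / (1 − 0.3848) = 49.7 / 0.6152 = 80.79 mg/L.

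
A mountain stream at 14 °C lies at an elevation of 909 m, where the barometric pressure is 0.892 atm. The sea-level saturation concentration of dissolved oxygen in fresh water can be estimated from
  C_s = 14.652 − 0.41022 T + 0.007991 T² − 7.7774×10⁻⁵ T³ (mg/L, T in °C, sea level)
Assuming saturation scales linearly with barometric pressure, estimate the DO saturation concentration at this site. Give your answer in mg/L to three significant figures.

C_s ≈ 9.15 mg/L

At sea level: C_s = 14.652 − 0.41022×14 + 0.007991×14² − 7.7774×10⁻⁵×14³ = 10.26 mg/L.
Pressure correction: C_s' = 10.26 × 0.892 = 9.153 mg/L.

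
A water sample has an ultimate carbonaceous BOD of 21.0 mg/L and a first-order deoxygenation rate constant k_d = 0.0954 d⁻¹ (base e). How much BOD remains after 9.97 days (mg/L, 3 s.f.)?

L ≈ 8.11 mg/L

L_t = L₀ e^(−k_d t) = 21.0 × e^(−0.0954×9.97) = 21.0 × 0.3863 = 8.112 mg/L.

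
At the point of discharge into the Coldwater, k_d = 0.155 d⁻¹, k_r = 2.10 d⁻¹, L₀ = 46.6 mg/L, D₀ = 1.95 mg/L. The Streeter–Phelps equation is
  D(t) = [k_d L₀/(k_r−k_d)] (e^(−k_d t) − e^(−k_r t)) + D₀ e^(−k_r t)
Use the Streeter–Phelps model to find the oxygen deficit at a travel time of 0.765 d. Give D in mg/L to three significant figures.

k_d L₀/(k_r−k_d) = 0.155×46.6/(2.10−0.155) = 7.223/1.945 = 3.714 mg/L.
e^(−k_d t) = e^(−0.155×0.7650) = 0.8882; e^(−k_r t) = e^(−2.10×0.7650) = 0.2006.
D = 3.714 × (0.8882 − 0.2006) + 1.95 × 0.2006 = 2.553 + 0.3911 = 2.945 mg/L.

D ≈ 2.94 mg/L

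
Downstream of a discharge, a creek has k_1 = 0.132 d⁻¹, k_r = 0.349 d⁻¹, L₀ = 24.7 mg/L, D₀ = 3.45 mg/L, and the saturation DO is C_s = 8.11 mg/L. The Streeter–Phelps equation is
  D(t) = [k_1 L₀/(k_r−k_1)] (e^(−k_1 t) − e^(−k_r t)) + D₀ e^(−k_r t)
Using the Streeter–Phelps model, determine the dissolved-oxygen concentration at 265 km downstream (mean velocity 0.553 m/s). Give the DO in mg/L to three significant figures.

Travel time t = x/v = 265 km / (0.553 m/s) = 265000 m / 0.553 m/s = 479200 s = 5.546 d.
k_1 L₀/(k_r−k_1) = 0.132×24.7/(0.349−0.132) = 3.260/0.2170 = 15.02 mg/L.
e^(−k_1 t) = e^(−0.132×5.546) = 0.4809; e^(−k_r t) = e^(−0.349×5.546) = 0.1443.
D = 15.02 × (0.4809 − 0.1443) + 3.45 × 0.1443 = 5.057 + 0.4979 = 5.555 mg/L.
DO = C_s − D = 8.11 − 5.555 = 2.555 mg/L.

DO ≈ 2.56 mg/L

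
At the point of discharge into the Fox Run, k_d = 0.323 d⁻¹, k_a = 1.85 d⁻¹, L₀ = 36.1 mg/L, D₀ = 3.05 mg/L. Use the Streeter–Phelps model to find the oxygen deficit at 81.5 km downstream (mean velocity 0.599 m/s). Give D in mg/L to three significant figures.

D ≈ 4.34 mg/L

Travel time t = x/v = 81.5 km / (0.599 m/s) = 81500 m / 0.599 m/s = 136100 s = 1.575 d.
k_d L₀/(k_a−k_d) = 0.323×36.1/(1.85−0.323) = 11.66/1.527 = 7.636 mg/L.
e^(−k_d t) = e^(−0.323×1.575) = 0.6013; e^(−k_a t) = e^(−1.85×1.575) = 0.05429.
D = 7.636 × (0.6013 − 0.05429) + 3.05 × 0.05429 = 4.177 + 0.1656 = 4.343 mg/L.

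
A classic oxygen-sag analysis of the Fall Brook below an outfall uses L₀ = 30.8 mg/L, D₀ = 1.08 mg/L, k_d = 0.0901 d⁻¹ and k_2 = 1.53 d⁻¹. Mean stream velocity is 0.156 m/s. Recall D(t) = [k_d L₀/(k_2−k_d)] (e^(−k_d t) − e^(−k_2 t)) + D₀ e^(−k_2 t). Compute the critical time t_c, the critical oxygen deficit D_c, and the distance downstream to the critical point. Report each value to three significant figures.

t_c ≈ 1.40 d; D_c ≈ 1.60 mg/L; x_c ≈ 18.8 km

With k_2/k_d = 16.98 and 1 − D₀(k_2−k_d)/(k_d L₀) = 0.4396,
t_c = ln(16.98 × 0.4396) / (1.53 − 0.0901) = ln(7.465) / 1.440 = 2.010/1.440 = 1.396 d.
D_c = (k_d/k_2) L₀ e^(−k_d t_c) = (0.0901/1.53) × 30.8 × e^(−0.0901×1.396) = 0.05889 × 30.8 × 0.8818 = 1.599 mg/L.
x_c = v t_c = 0.156 m/s × 1.396 d × 86400 s/d = 18820 m ≈ 18.8 km.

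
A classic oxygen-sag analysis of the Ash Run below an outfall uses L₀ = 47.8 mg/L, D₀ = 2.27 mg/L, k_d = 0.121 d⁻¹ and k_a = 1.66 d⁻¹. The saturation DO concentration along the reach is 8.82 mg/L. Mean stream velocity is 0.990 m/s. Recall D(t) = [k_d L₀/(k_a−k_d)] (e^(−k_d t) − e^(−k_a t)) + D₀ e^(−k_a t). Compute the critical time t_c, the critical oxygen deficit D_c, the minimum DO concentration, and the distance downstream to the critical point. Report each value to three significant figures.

t_c = [1/(k_a−k_d)] ln[(k_a/k_d)(1 − D₀(k_a−k_d)/(k_d L₀))]
= [1/(1.66−0.121)] ln[(1.66/0.121)(1 − 2.27×1.539/(0.121×47.8))]
= (1/1.539) ln[13.72 × 0.3960] = 0.6498 × ln(5.432) = 0.6498 × 1.692 = 1.100 d.
D_c = (k_d/k_a) L₀ e^(−k_d t_c) = (0.121/1.66) × 47.8 × e^(−0.121×1.100) = 0.07289 × 47.8 × 0.8754 = 3.050 mg/L.
Minimum DO = C_s − D_c = 8.82 − 3.050 = 5.770 mg/L.
x_c = v t_c = 0.990 m/s × 1.100 d × 86400 s/d = 94060 m ≈ 94.1 km.

t_c ≈ 1.10 d; D_c ≈ 3.05 mg/L; min DO ≈ 5.77 mg/L; x_c ≈ 94.1 km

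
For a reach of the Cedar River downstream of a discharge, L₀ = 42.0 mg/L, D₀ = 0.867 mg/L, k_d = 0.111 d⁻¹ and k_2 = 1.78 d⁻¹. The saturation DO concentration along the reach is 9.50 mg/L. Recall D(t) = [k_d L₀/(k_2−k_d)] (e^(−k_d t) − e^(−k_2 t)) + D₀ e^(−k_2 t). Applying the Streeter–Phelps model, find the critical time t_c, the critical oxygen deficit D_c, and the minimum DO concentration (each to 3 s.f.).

With k_2/k_d = 16.04 and 1 − D₀(k_2−k_d)/(k_d L₀) = 0.6896,
t_c = ln(16.04 × 0.6896) / (1.78 − 0.111) = ln(11.06) / 1.669 = 2.403/1.669 = 1.440 d.
L(t_c) = L₀ e^(−k_d t_c) = 42.0 × 0.8523 = 35.80 mg/L, and at the critical point k_2 D_c = k_d L, so D_c = (0.111/1.78) × 35.80 = 2.232 mg/L.
Minimum DO = C_s − D_c = 9.50 − 2.232 = 7.268 mg/L.

t_c ≈ 1.44 d; D_c ≈ 2.23 mg/L; min DO ≈ 7.27 mg/L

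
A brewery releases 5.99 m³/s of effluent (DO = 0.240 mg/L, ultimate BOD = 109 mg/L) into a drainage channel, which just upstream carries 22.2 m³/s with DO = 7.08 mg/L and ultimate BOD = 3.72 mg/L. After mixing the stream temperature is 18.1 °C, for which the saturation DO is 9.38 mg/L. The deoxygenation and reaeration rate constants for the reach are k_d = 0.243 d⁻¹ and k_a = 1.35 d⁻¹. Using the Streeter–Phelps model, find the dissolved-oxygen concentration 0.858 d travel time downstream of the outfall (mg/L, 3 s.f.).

Mixed DO = (22.2×7.08 + 5.99×0.240)/(22.2+5.99) = 158.6/28.19 = 5.627 mg/L.
Mixed L₀ = (22.2×3.72 + 5.99×109)/(28.19) = 735.5/28.19 = 26.09 mg/L.
Initial deficit D₀ = C_s − DO₀ = 9.38 − 5.627 = 3.753 mg/L.
D(0.858) = [0.243×26.09/(1.35−0.243)](e^(−0.243×0.858) − e^(−1.35×0.858)) + 3.753 e^(−1.35×0.858)
= 5.727 × (0.8118 − 0.3140) + 3.753 × 0.3140 = 4.030 mg/L.
DO = 9.38 − 4.030 = 5.350 mg/L.

DO ≈ 5.35 mg/L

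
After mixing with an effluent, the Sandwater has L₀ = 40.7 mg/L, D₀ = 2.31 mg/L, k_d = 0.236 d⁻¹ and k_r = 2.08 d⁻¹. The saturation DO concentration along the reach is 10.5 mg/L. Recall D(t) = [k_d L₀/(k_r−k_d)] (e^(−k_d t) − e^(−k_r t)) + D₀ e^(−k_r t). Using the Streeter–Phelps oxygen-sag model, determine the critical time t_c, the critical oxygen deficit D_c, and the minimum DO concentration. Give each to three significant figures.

t_c ≈ 0.862 d; D_c ≈ 3.77 mg/L; min DO ≈ 6.73 mg/L

t_c = [1/(k_r−k_d)] ln[(k_r/k_d)(1 − D₀(k_r−k_d)/(k_d L₀))]
= [1/(2.08−0.236)] ln[(2.08/0.236)(1 − 2.31×1.844/(0.236×40.7))]
= (1/1.844) ln[8.814 × 0.5565] = 0.5423 × ln(4.905) = 0.5423 × 1.590 = 0.8624 d.
L(t_c) = L₀ e^(−k_d t_c) = 40.7 × 0.8158 = 33.21 mg/L, and at the critical point k_r D_c = k_d L, so D_c = (0.236/2.08) × 33.21 = 3.768 mg/L.
Minimum DO = C_s − D_c = 10.5 − 3.768 = 6.732 mg/L.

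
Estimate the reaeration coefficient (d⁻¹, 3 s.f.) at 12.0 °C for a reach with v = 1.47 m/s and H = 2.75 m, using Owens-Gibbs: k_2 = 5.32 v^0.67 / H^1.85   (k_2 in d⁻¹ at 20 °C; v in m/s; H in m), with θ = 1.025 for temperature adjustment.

k_2 ≈ 0.870 d⁻¹

k_2(20) = 5.32 × 1.47^0.67 / 2.75^1.85 = 5.32 × 1.295 / 6.498 = 1.060 d⁻¹.
k_2(12.0) = 1.060 × 1.025^(12.0−20) = 1.060 × 0.8207 = 0.8699 d⁻¹.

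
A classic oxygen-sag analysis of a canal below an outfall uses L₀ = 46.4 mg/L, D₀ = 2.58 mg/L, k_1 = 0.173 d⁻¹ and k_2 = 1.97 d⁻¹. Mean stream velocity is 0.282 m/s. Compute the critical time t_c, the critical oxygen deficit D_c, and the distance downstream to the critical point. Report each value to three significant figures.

t_c ≈ 0.874 d; D_c ≈ 3.50 mg/L; x_c ≈ 21.3 km

At the critical point dD/dt = 0, so k_1 L₀ e^(−k_1 t) = k_2 D. Substituting D(t) from the Streeter–Phelps equation and solving for t gives
t_c = ln[(k_2/k_1)(1 − D₀(k_2−k_1)/(k_1 L₀))] / (k_2−k_1).
Here k_2−k_1 = 1.797 d⁻¹ and 1 − D₀(k_2−k_1)/(k_1 L₀) = 1 − 2.58×1.797/(0.173×46.4) = 0.4224, so
t_c = ln(11.39 × 0.4224) / 1.797 = 1.571 / 1.797 = 0.8741 d.
D_c = (k_1/k_2) L₀ e^(−k_1 t_c) = (0.173/1.97) × 46.4 × e^(−0.173×0.8741) = 0.08782 × 46.4 × 0.8597 = 3.503 mg/L.
x_c = v t_c = 0.282 m/s × 0.8741 d × 86400 s/d = 21300 m ≈ 21.3 km.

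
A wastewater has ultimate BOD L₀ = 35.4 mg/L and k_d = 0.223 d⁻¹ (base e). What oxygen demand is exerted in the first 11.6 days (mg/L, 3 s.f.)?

y_t = L₀(1 − e^(−k_d t)) = 35.4 × (1 − e^(−0.223×11.6))
= 35.4 × (1 − 0.07526) = 35.4 × 0.9247 = 32.74 mg/L.

y ≈ 32.7 mg/L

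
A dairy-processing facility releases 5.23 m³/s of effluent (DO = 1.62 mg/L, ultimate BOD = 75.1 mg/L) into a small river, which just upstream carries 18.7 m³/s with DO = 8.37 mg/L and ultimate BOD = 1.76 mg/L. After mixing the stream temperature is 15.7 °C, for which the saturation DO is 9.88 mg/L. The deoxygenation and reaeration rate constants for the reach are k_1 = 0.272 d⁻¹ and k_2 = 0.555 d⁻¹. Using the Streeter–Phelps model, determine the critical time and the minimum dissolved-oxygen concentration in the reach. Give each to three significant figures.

t_c ≈ 1.84 d; minimum DO ≈ 4.60 mg/L

Mixed DO = (18.7×8.37 + 5.23×1.62)/(18.7+5.23) = 165.0/23.93 = 6.895 mg/L.
Mixed L₀ = (18.7×1.76 + 5.23×75.1)/(23.93) = 425.7/23.93 = 17.79 mg/L.
Initial deficit D₀ = C_s − DO₀ = 9.88 − 6.895 = 2.985 mg/L.
t_c = (1/0.2830) ln[(0.555/0.272)(1 − 2.985×0.2830/(0.272×17.79))] = 3.534 × ln(1.684) = 1.842 d.
D_c = (0.272/0.555) × 17.79 × e^(−0.272×1.842) = 0.4901 × 17.79 × 0.6059 = 5.282 mg/L.
Minimum DO = 9.88 − 5.282 = 4.598 mg/L.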